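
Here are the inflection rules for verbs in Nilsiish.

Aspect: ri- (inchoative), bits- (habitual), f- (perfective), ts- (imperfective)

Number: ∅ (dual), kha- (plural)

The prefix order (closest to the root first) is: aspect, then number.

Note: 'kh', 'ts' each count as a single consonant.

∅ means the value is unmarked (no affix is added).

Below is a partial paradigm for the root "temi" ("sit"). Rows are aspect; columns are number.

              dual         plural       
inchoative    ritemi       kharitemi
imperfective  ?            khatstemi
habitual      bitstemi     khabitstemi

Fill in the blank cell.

Attach aspect imperfective ts- → tstemi.
number = dual: zero marking, form stays tstemi.

tstemi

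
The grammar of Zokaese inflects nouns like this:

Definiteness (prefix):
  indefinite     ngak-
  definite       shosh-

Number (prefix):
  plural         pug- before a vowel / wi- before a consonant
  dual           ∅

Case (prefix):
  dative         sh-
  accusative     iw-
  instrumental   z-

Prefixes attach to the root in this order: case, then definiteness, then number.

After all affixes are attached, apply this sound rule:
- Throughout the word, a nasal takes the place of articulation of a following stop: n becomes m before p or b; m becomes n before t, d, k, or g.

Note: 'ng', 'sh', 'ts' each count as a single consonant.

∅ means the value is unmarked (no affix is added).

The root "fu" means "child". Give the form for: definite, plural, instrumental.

wishoshzfu

Attach case instrumental z- → zfu.
Attach definiteness definite shosh- → shoshzfu.
Attach number plural wi- (before consonant 'sh') → wishoshzfu.
Nasal assimilation: no change.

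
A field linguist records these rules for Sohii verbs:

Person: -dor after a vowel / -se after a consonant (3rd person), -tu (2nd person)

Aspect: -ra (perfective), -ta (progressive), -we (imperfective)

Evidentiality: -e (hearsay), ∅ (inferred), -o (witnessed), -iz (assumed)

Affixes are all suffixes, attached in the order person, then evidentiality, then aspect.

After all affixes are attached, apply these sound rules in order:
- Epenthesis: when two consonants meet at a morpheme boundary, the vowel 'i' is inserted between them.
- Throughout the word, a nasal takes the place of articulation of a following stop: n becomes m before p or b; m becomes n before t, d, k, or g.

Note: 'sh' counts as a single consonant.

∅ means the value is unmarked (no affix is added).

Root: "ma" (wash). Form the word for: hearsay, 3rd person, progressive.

Attach person 3rd person -dor (after vowel 'a') → mador.
Attach evidentiality hearsay -e → madore.
Attach aspect progressive -ta → madoreta.
Epenthesis: no change.
Nasal assimilation: no change.

madoreta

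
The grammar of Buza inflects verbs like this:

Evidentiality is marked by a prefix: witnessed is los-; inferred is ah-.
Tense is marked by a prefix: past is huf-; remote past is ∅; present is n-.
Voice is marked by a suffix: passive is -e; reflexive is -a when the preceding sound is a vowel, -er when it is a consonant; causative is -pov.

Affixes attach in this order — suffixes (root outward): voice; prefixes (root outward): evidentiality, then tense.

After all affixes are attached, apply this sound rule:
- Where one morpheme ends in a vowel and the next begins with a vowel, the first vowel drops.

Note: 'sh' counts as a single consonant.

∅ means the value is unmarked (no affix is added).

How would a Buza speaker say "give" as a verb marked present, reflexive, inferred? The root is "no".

Attach voice reflexive -a (after vowel 'o') → noa.
Attach evidentiality inferred ah- → ahnoa.
Attach tense present n- → nahnoa.
Apply vowel deletion: nahnoa → nahna.

nahna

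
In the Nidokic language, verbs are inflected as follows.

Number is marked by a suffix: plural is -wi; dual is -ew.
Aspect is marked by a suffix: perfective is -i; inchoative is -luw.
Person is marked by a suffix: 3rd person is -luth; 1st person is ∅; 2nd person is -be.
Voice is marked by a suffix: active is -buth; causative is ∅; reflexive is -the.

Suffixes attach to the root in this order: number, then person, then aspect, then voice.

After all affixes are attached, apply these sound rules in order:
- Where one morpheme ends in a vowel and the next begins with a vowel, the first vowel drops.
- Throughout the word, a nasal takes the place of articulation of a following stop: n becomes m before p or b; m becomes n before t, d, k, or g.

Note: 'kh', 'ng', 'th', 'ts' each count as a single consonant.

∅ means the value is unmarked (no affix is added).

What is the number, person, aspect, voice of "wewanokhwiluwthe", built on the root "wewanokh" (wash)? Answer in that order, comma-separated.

Segment: wewanokh-wi-luw-the.
number: -wi → plural.
person: ∅ → 1st person.
aspect: -luw → inchoative.
voice: -the → reflexive.

plural, 1st person, inchoative, reflexive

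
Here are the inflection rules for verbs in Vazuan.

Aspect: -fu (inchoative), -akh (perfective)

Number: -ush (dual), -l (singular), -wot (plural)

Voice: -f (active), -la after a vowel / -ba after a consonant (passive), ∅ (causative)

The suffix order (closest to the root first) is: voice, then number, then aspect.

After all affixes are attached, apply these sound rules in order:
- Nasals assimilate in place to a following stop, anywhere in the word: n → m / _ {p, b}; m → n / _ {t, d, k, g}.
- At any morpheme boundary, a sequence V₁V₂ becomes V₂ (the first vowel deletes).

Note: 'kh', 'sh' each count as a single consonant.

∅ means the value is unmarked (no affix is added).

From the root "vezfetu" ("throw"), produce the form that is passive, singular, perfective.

Attach voice passive -la (after vowel 'u') → vezfetula.
Attach number singular -l → vezfetulal.
Attach aspect perfective -akh → vezfetulalakh.
Nasal assimilation: no change.
Vowel deletion: no change.

vezfetulalakh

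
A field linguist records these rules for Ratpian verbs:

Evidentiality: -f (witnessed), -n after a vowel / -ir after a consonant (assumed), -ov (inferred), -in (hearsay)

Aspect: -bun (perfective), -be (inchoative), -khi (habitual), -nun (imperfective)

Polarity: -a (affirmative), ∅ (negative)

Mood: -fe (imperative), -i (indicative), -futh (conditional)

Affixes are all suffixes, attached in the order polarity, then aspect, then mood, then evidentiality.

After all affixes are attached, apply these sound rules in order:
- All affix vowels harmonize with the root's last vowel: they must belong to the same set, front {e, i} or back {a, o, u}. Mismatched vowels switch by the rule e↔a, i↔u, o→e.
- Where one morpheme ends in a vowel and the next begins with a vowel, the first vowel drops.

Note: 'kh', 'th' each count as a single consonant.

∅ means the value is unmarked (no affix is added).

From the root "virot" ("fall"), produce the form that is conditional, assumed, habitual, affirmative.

Attach polarity affirmative -a → virota.
Attach aspect habitual -khi → virotakhi.
Attach mood conditional -futh → virotakhifuth.
Attach evidentiality assumed -ir (after consonant 'th') → virotakhifuthir.
Apply vowel harmony: virotakhifuthir → virotakhufuthur.
Vowel deletion: no change.

virotakhufuthur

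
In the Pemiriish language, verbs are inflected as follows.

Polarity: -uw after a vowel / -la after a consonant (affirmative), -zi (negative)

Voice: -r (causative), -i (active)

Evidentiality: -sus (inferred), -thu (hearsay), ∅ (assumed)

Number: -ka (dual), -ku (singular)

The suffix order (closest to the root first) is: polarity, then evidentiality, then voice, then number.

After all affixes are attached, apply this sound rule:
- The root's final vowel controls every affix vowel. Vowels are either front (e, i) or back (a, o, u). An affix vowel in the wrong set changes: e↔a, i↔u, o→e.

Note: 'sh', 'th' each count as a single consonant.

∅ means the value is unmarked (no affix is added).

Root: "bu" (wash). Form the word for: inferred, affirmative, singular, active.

Attach polarity affirmative -uw (after vowel 'u') → buuw.
Attach evidentiality inferred -sus → buuwsus.
Attach voice active -i → buuwsusi.
Attach number singular -ku → buuwsusiku.
Apply vowel harmony: buuwsusiku → buuwsusuku.

buuwsusuku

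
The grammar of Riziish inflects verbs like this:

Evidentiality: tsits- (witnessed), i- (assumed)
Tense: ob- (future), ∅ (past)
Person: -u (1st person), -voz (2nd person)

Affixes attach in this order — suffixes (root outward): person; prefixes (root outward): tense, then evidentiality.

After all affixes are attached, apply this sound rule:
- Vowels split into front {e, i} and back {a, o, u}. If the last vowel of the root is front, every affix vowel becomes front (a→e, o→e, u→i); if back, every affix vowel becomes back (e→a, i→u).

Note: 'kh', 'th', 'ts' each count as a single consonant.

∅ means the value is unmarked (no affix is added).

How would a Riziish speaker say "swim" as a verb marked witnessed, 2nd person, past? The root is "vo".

Attach person 2nd person -voz → vovoz.
tense = past: zero marking, form stays vovoz.
Attach evidentiality witnessed tsits- → tsitsvovoz.
Apply vowel harmony: tsitsvovoz → tsutsvovoz.

tsutsvovoz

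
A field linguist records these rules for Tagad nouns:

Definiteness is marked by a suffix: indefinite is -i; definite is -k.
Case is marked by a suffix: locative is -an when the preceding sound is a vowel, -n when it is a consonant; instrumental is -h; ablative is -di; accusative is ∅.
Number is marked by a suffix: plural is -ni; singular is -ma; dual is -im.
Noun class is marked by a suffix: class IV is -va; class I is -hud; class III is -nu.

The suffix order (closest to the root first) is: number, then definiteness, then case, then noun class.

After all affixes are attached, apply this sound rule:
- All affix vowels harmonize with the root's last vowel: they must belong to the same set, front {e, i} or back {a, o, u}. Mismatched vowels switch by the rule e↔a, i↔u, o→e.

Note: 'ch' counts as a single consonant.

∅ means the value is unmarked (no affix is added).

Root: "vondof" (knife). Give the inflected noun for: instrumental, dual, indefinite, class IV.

vondofumuhva

Attach number dual -im → vondofim.
Attach definiteness indefinite -i → vondofimi.
Attach case instrumental -h → vondofimih.
Attach noun class class IV -va → vondofimihva.
Apply vowel harmony: vondofimihva → vondofumuhva.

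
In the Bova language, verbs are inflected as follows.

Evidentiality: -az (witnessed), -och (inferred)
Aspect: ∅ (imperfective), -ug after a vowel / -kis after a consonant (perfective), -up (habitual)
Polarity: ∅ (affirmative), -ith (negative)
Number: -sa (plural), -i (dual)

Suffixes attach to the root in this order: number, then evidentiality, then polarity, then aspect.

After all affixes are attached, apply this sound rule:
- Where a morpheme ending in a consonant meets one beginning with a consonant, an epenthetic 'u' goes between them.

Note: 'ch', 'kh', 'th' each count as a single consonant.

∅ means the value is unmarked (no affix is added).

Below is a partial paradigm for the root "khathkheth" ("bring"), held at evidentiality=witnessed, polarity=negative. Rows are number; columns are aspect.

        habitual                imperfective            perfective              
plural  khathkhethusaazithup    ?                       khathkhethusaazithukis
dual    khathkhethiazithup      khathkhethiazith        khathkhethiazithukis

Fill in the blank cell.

khathkhethusaazith

Attach number plural -sa → khathkhethsa.
Attach evidentiality witnessed -az → khathkhethsaaz.
Attach polarity negative -ith → khathkhethsaazith.
aspect = imperfective: zero marking, form stays khathkhethsaazith.
Apply epenthesis: khathkhethsaazith → khathkhethusaazith.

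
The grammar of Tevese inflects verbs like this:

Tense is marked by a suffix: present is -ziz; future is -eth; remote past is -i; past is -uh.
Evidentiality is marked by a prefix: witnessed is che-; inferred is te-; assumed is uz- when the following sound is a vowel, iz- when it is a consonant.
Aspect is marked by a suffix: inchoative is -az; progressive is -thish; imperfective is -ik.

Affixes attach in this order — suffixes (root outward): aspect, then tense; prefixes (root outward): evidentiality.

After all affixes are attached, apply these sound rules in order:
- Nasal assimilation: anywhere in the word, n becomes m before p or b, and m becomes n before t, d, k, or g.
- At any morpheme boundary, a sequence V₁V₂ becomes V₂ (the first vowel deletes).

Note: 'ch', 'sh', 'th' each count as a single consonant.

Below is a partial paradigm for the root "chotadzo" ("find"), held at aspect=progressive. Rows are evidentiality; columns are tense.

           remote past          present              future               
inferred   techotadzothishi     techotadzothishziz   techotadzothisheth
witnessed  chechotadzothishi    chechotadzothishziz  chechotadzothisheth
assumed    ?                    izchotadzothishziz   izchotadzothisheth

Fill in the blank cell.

izchotadzothishi

Attach evidentiality assumed iz- (before consonant 'ch') → izchotadzo.
Attach aspect progressive -thish → izchotadzothish.
Attach tense remote past -i → izchotadzothishi.
Nasal assimilation: no change.
Vowel deletion: no change.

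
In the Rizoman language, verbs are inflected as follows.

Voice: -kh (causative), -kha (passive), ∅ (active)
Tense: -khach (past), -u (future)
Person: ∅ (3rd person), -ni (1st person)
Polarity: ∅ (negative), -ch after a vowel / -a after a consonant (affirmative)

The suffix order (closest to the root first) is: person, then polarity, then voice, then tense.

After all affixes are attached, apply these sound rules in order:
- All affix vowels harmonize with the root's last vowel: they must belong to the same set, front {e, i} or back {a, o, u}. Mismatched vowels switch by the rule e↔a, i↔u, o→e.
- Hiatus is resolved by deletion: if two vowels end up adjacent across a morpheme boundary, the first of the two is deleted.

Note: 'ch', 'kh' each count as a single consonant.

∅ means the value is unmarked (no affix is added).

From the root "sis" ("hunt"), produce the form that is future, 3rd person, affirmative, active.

sisi

person = 3rd person: zero marking, form stays sis.
Attach polarity affirmative -a (after consonant 's') → sisa.
voice = active: zero marking, form stays sisa.
Attach tense future -u → sisau.
Apply vowel harmony: sisau → sisei.
Apply vowel deletion: sisei → sisi.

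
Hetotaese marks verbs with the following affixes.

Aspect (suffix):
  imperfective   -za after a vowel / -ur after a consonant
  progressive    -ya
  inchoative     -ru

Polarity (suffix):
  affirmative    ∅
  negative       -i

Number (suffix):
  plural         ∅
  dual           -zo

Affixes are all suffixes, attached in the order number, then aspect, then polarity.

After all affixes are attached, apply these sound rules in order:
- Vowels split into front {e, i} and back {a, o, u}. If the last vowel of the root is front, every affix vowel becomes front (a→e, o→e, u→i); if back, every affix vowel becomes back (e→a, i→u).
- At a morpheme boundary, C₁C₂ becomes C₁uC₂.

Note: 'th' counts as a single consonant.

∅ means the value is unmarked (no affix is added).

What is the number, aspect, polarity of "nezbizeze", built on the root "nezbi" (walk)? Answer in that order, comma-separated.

dual, imperfective, affirmative

Segment: nezbi-zo-za.
number: -zo → dual.
aspect: -za/ur → imperfective.
polarity: ∅ → affirmative.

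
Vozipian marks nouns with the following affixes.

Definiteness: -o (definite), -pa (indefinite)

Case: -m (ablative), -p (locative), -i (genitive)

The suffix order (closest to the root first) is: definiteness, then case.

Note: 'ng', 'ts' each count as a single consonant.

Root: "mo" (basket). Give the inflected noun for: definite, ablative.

moom

Attach definiteness definite -o → moo.
Attach case ablative -m → moom.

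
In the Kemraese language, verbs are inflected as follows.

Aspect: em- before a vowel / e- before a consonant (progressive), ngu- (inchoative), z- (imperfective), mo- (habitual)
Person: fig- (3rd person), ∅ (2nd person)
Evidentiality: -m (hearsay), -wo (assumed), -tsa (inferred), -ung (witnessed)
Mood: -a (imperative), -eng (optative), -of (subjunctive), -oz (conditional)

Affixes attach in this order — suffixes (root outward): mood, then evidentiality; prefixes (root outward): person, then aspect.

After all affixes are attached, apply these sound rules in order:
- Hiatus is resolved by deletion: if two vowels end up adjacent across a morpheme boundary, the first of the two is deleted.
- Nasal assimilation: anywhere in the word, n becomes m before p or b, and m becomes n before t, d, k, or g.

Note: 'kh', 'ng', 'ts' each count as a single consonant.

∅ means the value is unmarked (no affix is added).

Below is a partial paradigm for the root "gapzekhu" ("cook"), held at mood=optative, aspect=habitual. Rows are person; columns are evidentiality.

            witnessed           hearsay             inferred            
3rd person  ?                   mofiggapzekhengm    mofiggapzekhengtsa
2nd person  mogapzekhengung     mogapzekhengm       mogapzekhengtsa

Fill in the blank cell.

mofiggapzekhengung

Attach mood optative -eng → gapzekhueng.
Attach person 3rd person fig- → figgapzekhueng.
Attach aspect habitual mo- → mofiggapzekhueng.
Attach evidentiality witnessed -ung → mofiggapzekhuengung.
Apply vowel deletion: mofiggapzekhuengung → mofiggapzekhengung.
Nasal assimilation: no change.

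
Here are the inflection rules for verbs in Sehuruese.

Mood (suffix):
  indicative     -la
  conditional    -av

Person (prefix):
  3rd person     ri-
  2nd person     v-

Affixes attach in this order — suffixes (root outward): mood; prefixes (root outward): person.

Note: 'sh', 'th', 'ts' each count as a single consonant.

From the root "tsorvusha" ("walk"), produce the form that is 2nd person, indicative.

Attach mood indicative -la → tsorvushala.
Attach person 2nd person v- → vtsorvushala.

vtsorvushala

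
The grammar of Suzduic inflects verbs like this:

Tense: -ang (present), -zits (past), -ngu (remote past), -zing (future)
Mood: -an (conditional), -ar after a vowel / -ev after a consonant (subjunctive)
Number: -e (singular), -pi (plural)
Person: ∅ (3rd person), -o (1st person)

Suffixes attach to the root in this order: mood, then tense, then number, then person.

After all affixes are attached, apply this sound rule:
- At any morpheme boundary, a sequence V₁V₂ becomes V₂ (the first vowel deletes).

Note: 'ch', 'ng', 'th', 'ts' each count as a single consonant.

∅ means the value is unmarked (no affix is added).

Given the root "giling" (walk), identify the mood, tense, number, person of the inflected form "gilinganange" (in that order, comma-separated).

Segment: giling-an-ang-e.
mood: -an → conditional.
tense: -ang → present.
number: -e → singular.
person: ∅ → 3rd person.

conditional, present, singular, 3rd person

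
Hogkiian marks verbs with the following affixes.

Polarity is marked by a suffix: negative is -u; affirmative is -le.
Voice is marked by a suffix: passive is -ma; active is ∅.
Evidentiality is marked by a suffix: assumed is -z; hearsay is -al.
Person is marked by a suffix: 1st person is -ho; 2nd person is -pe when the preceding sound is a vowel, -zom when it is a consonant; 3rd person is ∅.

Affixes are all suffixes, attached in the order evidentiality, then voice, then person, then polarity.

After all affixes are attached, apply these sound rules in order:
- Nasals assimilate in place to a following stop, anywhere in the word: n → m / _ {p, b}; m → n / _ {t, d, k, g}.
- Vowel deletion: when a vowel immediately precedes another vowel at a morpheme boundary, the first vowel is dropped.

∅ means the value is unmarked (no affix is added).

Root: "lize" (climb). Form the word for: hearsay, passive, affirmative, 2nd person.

Attach evidentiality hearsay -al → lizeal.
Attach voice passive -ma → lizealma.
Attach person 2nd person -pe (after vowel 'a') → lizealmape.
Attach polarity affirmative -le → lizealmapele.
Nasal assimilation: no change.
Apply vowel deletion: lizealmapele → lizalmapele.

lizalmapele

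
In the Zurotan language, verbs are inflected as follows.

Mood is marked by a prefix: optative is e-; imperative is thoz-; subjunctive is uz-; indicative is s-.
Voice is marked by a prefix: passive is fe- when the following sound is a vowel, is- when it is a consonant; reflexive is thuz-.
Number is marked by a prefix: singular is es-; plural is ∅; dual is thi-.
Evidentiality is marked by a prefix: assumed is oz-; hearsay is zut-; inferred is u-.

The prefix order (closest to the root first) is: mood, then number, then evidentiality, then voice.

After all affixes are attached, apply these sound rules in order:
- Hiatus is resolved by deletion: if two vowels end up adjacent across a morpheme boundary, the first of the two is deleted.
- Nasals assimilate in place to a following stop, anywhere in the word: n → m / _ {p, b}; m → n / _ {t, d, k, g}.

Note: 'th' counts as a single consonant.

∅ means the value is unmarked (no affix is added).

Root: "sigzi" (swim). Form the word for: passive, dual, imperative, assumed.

fozthithozsigzi

Attach mood imperative thoz- → thozsigzi.
Attach number dual thi- → thithozsigzi.
Attach evidentiality assumed oz- → ozthithozsigzi.
Attach voice passive fe- (before vowel 'o') → feozthithozsigzi.
Apply vowel deletion: feozthithozsigzi → fozthithozsigzi.
Nasal assimilation: no change.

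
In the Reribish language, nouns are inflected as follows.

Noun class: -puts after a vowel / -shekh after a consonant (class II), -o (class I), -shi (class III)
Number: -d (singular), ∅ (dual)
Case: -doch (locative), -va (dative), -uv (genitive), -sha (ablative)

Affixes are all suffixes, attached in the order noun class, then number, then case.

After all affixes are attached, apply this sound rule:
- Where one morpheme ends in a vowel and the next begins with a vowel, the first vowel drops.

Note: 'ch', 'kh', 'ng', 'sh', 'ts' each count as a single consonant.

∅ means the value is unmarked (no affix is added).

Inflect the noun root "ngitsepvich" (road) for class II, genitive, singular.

ngitsepvichshekhduv

Attach noun class class II -shekh (after consonant 'ch') → ngitsepvichshekh.
Attach number singular -d → ngitsepvichshekhd.
Attach case genitive -uv → ngitsepvichshekhduv.
Vowel deletion: no change.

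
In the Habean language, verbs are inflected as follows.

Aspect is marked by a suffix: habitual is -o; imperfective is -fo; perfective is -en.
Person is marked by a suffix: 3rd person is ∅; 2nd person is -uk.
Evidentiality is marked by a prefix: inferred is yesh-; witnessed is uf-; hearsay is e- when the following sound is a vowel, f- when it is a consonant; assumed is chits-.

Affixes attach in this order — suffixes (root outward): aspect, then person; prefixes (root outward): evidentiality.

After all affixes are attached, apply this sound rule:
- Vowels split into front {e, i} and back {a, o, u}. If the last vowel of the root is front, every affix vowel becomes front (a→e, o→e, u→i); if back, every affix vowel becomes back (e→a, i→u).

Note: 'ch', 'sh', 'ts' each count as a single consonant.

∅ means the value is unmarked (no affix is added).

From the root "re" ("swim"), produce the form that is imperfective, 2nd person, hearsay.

frefeik

Attach aspect imperfective -fo → refo.
Attach evidentiality hearsay f- (before consonant 'r') → frefo.
Attach person 2nd person -uk → frefouk.
Apply vowel harmony: frefouk → frefeik.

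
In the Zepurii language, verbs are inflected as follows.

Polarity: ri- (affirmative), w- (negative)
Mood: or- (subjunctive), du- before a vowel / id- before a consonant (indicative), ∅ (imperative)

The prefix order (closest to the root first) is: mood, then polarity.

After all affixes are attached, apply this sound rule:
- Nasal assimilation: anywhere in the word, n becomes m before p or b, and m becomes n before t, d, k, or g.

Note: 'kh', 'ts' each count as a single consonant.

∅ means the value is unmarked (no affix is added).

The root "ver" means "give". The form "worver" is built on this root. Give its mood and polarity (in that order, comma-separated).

Segment: w-or-ver.
mood: or- → subjunctive.
polarity: w- → negative.

subjunctive, negative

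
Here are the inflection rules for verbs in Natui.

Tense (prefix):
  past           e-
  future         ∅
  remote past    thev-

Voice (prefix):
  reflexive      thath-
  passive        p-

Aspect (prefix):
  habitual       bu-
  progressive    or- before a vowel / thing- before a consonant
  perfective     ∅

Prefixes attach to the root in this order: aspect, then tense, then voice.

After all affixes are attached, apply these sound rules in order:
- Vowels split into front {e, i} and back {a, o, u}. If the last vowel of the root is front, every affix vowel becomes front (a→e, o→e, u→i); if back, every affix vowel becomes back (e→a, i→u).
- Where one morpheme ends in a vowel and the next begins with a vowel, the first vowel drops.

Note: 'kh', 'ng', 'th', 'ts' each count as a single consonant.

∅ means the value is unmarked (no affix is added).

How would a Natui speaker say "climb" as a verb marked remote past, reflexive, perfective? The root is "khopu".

thaththavkhopu

aspect = perfective: zero marking, form stays khopu.
Attach tense remote past thev- → thevkhopu.
Attach voice reflexive thath- → thaththevkhopu.
Apply vowel harmony: thaththevkhopu → thaththavkhopu.
Vowel deletion: no change.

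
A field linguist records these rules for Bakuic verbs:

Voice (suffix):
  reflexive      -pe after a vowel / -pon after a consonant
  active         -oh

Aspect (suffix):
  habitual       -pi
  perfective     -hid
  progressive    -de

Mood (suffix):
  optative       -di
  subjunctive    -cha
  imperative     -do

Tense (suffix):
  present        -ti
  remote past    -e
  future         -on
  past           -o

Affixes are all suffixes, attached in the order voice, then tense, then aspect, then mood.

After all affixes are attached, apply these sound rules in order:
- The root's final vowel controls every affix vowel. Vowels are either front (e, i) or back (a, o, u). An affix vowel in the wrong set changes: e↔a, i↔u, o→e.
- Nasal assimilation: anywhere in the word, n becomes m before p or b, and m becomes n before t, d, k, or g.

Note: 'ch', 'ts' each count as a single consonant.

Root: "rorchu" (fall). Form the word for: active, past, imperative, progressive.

Attach voice active -oh → rorchuoh.
Attach tense past -o → rorchuoho.
Attach aspect progressive -de → rorchuohode.
Attach mood imperative -do → rorchuohodedo.
Apply vowel harmony: rorchuohodedo → rorchuohodado.
Nasal assimilation: no change.

rorchuohodado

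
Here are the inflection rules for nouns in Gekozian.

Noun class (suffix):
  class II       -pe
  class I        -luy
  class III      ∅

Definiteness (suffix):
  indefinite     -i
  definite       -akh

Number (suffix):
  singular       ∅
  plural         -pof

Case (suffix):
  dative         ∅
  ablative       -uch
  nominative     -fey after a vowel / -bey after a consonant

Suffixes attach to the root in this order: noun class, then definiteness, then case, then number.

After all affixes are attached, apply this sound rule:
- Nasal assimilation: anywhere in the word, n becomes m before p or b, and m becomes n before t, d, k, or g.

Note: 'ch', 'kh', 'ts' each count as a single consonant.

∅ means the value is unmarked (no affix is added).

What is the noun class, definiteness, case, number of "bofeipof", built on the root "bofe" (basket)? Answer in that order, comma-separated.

class III, indefinite, dative, plural

Segment: bofe-i-pof.
noun class: ∅ → class III.
definiteness: -i → indefinite.
case: ∅ → dative.
number: -pof → plural.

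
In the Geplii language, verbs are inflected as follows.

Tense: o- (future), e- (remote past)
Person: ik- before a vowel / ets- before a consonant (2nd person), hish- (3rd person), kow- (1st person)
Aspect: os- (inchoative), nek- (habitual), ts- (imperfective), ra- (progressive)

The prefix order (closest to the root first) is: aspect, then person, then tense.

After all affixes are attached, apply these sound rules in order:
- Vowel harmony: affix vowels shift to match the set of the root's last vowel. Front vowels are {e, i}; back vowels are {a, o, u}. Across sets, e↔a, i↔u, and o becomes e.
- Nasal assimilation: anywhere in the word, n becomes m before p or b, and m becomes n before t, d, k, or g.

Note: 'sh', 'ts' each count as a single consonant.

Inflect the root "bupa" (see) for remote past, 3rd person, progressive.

ahushrabupa

Attach aspect progressive ra- → rabupa.
Attach person 3rd person hish- → hishrabupa.
Attach tense remote past e- → ehishrabupa.
Apply vowel harmony: ehishrabupa → ahushrabupa.
Nasal assimilation: no change.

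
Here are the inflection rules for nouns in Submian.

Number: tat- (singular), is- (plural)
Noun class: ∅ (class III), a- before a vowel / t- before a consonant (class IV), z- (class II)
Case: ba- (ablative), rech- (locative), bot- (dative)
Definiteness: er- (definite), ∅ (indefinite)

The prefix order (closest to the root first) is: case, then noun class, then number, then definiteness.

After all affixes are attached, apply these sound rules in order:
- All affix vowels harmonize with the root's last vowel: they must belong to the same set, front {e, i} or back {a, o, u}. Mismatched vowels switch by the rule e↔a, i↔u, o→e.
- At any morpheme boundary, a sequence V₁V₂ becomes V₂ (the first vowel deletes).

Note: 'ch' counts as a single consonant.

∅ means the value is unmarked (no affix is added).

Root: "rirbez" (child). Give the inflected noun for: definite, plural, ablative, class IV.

Attach case ablative ba- → barirbez.
Attach noun class class IV t- (before consonant 'b') → tbarirbez.
Attach number plural is- → istbarirbez.
Attach definiteness definite er- → eristbarirbez.
Apply vowel harmony: eristbarirbez → eristberirbez.
Vowel deletion: no change.

eristberirbez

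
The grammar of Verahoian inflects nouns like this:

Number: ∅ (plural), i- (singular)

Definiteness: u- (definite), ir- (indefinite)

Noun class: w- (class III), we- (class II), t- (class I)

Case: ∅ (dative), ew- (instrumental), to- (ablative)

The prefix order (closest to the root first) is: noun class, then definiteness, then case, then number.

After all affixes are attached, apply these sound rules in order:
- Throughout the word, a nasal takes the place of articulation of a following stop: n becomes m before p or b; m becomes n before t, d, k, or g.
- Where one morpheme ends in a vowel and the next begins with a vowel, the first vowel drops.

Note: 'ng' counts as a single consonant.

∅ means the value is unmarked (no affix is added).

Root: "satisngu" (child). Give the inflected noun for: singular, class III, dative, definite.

Attach noun class class III w- → wsatisngu.
Attach definiteness definite u- → uwsatisngu.
case = dative: zero marking, form stays uwsatisngu.
Attach number singular i- → iuwsatisngu.
Nasal assimilation: no change.
Apply vowel deletion: iuwsatisngu → uwsatisngu.

uwsatisngu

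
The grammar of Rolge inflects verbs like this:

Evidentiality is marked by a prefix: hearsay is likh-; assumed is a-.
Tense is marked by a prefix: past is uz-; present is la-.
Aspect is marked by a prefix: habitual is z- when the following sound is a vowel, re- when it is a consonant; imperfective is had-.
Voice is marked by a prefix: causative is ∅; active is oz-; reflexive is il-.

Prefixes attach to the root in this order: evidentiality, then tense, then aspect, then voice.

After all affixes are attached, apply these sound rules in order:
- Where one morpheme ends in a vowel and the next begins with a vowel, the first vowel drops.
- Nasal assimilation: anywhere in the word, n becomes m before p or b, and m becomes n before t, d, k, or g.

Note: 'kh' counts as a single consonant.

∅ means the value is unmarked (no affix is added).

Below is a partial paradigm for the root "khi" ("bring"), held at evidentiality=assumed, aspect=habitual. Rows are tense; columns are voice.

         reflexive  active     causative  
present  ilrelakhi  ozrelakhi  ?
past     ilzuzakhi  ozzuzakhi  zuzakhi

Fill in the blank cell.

Attach evidentiality assumed a- → akhi.
Attach tense present la- → laakhi.
Attach aspect habitual re- (before consonant 'l') → relaakhi.
voice = causative: zero marking, form stays relaakhi.
Apply vowel deletion: relaakhi → relakhi.
Nasal assimilation: no change.

relakhi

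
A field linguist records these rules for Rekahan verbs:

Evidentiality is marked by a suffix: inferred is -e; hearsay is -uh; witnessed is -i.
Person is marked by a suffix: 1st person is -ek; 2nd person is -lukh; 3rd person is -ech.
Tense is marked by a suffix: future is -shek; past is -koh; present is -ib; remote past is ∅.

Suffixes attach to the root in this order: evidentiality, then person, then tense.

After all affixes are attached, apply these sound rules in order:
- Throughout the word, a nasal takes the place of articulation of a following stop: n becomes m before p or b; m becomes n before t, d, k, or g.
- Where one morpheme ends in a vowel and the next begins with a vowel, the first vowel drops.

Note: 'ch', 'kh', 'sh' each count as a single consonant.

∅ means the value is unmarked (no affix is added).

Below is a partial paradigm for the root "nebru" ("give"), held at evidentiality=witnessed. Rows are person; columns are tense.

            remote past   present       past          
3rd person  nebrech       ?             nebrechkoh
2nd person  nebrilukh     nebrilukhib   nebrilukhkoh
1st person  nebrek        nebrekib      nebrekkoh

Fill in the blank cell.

Attach evidentiality witnessed -i → nebrui.
Attach person 3rd person -ech → nebruiech.
Attach tense present -ib → nebruiechib.
Nasal assimilation: no change.
Apply vowel deletion: nebruiechib → nebrechib.

nebrechib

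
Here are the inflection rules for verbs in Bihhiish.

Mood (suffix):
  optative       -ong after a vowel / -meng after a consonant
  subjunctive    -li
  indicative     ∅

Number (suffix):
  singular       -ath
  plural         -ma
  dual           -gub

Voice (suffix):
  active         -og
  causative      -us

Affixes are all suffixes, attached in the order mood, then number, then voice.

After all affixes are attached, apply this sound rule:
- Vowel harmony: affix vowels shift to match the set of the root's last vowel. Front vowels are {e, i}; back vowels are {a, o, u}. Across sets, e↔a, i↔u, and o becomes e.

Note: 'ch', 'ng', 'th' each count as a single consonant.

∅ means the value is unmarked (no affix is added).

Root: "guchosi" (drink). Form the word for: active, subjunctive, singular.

guchosilietheg

Attach mood subjunctive -li → guchosili.
Attach number singular -ath → guchosiliath.
Attach voice active -og → guchosiliathog.
Apply vowel harmony: guchosiliathog → guchosilietheg.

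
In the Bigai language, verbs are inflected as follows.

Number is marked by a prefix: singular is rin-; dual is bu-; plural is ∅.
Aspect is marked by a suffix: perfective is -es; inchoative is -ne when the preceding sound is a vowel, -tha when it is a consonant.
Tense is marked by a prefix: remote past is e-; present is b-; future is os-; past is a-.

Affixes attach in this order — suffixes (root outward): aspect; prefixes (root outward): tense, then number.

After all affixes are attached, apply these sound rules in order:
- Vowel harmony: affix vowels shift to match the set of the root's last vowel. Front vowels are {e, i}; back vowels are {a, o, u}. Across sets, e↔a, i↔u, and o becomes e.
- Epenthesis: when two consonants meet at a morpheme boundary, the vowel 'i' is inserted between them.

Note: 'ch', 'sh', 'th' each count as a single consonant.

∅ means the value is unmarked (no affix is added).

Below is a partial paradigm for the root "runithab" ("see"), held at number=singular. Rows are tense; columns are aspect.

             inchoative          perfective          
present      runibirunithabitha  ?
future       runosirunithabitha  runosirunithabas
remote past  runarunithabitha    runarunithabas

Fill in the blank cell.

Attach aspect perfective -es → runithabes.
Attach tense present b- → brunithabes.
Attach number singular rin- → rinbrunithabes.
Apply vowel harmony: rinbrunithabes → runbrunithabas.
Apply epenthesis: runbrunithabas → runibirunithabas.

runibirunithabas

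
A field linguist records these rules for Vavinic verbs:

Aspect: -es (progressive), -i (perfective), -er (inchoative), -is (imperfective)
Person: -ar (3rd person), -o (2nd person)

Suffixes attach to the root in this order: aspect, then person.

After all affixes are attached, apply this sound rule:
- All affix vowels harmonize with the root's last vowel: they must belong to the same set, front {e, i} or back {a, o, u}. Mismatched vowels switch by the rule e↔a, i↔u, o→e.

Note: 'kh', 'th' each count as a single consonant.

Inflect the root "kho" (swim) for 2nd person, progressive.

khoaso

Attach aspect progressive -es → khoes.
Attach person 2nd person -o → khoeso.
Apply vowel harmony: khoeso → khoaso.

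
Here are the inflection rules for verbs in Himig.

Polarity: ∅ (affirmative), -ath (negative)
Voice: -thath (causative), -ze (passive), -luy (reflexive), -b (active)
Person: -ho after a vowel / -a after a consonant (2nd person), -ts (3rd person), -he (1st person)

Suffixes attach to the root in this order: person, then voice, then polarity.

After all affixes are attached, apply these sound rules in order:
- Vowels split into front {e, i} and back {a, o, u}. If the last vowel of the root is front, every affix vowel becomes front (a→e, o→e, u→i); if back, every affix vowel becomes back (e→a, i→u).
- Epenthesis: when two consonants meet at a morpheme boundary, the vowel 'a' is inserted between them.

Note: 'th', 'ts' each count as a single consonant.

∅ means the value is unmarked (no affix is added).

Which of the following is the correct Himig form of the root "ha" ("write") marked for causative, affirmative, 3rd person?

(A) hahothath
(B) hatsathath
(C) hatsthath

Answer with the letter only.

B

Attach person 3rd person -ts → hats.
Attach voice causative -thath → hatsthath.
polarity = affirmative: zero marking, form stays hatsthath.
Vowel harmony: no change.
Apply epenthesis: hatsthath → hatsathath.
So the correct form is hatsathath, option (B).
(A) hahothath is wrong: it uses 2nd person instead of 3rd person for person.
(C) hatsthath is wrong: it fails to apply the sound rule(s).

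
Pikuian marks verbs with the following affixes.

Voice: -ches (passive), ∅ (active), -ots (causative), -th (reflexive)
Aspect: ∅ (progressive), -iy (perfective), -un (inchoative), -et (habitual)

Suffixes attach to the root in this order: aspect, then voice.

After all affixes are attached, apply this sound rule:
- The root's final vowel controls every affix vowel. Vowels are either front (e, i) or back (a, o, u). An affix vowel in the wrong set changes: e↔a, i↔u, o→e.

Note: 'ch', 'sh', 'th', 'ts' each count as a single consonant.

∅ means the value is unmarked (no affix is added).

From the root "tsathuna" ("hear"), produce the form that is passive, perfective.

tsathunauychas

Attach aspect perfective -iy → tsathunaiy.
Attach voice passive -ches → tsathunaiyches.
Apply vowel harmony: tsathunaiyches → tsathunauychas.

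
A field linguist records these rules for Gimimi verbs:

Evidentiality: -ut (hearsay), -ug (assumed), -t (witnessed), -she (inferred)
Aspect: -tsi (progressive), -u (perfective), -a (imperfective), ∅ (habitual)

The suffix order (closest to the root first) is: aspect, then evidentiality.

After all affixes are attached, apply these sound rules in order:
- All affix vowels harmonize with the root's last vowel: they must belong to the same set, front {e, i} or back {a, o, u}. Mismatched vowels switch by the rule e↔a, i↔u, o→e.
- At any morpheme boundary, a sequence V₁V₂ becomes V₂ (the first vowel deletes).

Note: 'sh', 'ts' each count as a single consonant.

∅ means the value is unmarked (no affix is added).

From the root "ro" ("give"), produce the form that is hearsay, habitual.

aspect = habitual: zero marking, form stays ro.
Attach evidentiality hearsay -ut → rout.
Vowel harmony: no change.
Apply vowel deletion: rout → rut.

rut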